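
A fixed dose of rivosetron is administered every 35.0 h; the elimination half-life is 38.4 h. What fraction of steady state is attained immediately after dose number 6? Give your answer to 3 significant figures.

k = ln 2 / 38.4 = 0.01805 h⁻¹
f_n = 1 − e^(−nkτ) = 1 − e^(−6 × 0.01805 × 35.0) = 1 − e^(−3.791) = 1 − 0.02258 ≈ 0.977

0.977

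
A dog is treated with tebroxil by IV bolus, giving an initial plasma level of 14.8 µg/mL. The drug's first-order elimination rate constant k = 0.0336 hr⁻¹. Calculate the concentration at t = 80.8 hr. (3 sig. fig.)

C(t) = C₀ e^(−kt) = 14.8 × e^(−0.03360 × 80.8) = 14.8 × e^(−2.715) = 14.8 × 0.06621 ≈ 0.980 µg/mL

0.980 µg/mL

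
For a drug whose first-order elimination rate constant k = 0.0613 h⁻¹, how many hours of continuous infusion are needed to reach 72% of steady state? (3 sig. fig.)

20.8 hours

f = 1 − e^(−kt)  ⇒  t = −ln(1 − f) / k
t = −ln(1 − 0.72) / 0.06130 = 1.273 / 0.06130 ≈ 20.8 hours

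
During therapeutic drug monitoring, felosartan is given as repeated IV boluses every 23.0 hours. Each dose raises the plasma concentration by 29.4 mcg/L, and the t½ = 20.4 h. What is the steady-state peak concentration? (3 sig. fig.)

54.2 mcg/L

k = ln 2 / 20.4 = 0.03398 h⁻¹
Fraction remaining after one interval: e^(−kτ) = e^(−0.03398 × 23.0) = 0.4577
R = 1 / (1 − 0.4577) = 1.844
Css,max = 29.4 × 1.844 ≈ 54.2 mcg/L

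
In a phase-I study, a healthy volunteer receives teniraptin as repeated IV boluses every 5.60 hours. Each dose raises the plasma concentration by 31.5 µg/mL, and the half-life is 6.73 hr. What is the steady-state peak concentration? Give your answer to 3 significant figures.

k = ln 2 / 6.73 = 0.1030 hr⁻¹
Fraction remaining after one interval: e^(−kτ) = e^(−0.1030 × 5.60) = 0.5617
R = 1 / (1 − 0.5617) = 2.282
Css,max = 31.5 × 2.282 ≈ 71.9 µg/mL

71.9 µg/mL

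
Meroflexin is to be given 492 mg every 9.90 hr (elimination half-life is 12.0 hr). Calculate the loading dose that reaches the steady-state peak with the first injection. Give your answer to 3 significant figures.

k = ln 2 / 12.0 = 0.05776 hr⁻¹
Accumulation ratio R = 1 / (1 − e^(−kτ)) = 1 / (1 − e^(−0.05776×9.90)) = 1 / (1 − 0.5645) = 2.296
Loading dose = maintenance dose × R = 492 × 2.296 ≈ 1130 mg

1130 mg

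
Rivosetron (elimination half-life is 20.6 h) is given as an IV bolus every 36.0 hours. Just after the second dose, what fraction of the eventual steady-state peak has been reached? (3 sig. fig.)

k = ln 2 / 20.6 = 0.03365 h⁻¹
f_n = 1 − e^(−nkτ) = 1 − e^(−2 × 0.03365 × 36.0) = 1 − e^(−2.423) = 1 − 0.08869 ≈ 0.911

0.911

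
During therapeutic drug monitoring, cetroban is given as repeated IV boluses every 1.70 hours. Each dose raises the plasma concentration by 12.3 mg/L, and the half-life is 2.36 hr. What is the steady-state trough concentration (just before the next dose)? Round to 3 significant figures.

19.0 mg/L

k = ln 2 / 2.36 = 0.2937 hr⁻¹
Fraction remaining after one interval: e^(−kτ) = e^(−0.2937 × 1.70) = 0.6070
R = 1 / (1 − 0.6070) = 2.544
Css,max = 12.3 × 2.544 = 31.29 mg/L
Css,min = Css,max × e^(−kτ) = 31.29 × 0.6070 ≈ 19.0 mg/L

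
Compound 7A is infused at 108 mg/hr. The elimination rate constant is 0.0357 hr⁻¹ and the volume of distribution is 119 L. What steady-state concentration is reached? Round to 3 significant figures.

25.4 µg/mL

CL = k · V = 0.0357 × 119 = 4.248 L/hr
Css = rate / CL = 108 / 4.248 ≈ 25.4 µg/mL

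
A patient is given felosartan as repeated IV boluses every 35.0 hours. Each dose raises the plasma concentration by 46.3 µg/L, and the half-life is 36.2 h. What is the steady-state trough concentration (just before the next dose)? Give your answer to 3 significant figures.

k = ln 2 / 36.2 = 0.01915 h⁻¹
Fraction remaining after one interval: e^(−kτ) = e^(−0.01915 × 35.0) = 0.5116
R = 1 / (1 − 0.5116) = 2.048
Css,max = 46.3 × 2.048 = 94.80 µg/L
Css,min = Css,max × e^(−kτ) = 94.80 × 0.5116 ≈ 48.5 µg/L

48.5 µg/L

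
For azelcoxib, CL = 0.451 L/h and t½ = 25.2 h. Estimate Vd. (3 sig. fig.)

k = ln 2 / t½ = ln 2 / 25.2 = 0.02751 h⁻¹
V = CL / k = 0.451 / 0.02751 ≈ 16.4 L

16.4 L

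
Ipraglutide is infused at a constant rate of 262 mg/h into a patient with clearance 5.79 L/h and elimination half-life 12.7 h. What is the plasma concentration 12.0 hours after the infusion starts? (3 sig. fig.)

Css = rate / CL = 262 / 5.79 = 45.25 mg/L
k = ln 2 / 12.7 = 0.05458 h⁻¹
C(t) = Css (1 − e^(−kt)) = 45.25 × (1 − e^(−0.6549)) = 45.25 × 0.4805 ≈ 21.7 mg/L

21.7 mg/L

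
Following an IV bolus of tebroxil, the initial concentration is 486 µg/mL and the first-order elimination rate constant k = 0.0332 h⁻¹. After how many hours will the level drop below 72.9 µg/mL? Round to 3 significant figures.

C(t) = C₀ e^(−kt)  ⇒  t = ln(C₀/C) / k
t = ln(486/72.9) / 0.03320 = 1.897 / 0.03320 ≈ 57.1 hours

57.1 hours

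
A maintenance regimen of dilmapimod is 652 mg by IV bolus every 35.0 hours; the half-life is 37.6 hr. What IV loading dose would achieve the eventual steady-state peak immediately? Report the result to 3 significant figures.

k = ln 2 / 37.6 = 0.01843 hr⁻¹
Accumulation ratio R = 1 / (1 − e^(−kτ)) = 1 / (1 − e^(−0.01843×35.0)) = 1 / (1 − 0.5245) = 2.103
Loading dose = maintenance dose × R = 652 × 2.103 ≈ 1370 mg

1370 mg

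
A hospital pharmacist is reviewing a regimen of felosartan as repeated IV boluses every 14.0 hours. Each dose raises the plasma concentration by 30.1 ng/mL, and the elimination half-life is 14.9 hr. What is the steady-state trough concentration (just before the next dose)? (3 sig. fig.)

32.8 ng/mL

k = ln 2 / 14.9 = 0.04652 hr⁻¹
Fraction remaining after one interval: e^(−kτ) = e^(−0.04652 × 14.0) = 0.5214
R = 1 / (1 − 0.5214) = 2.089
Css,max = 30.1 × 2.089 = 62.89 ng/mL
Css,min = Css,max × e^(−kτ) = 62.89 × 0.5214 ≈ 32.8 ng/mL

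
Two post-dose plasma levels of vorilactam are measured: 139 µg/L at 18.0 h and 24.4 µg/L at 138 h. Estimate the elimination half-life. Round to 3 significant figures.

47.8 hours

k = ln(C₁/C₂) / (t₂ − t₁) = ln(139/24.4) / (138 − 18.0)
  = 1.740 / 120.0 = 0.01450 h⁻¹
t½ = ln 2 / k = ln 2 / 0.01450 ≈ 47.8 hours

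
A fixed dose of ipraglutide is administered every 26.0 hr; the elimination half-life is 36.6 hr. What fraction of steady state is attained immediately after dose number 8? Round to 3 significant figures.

0.981

k = ln 2 / 36.6 = 0.01894 hr⁻¹
f_n = 1 − e^(−nkτ) = 1 − e^(−8 × 0.01894 × 26.0) = 1 − e^(−3.939) = 1 − 0.01946 ≈ 0.981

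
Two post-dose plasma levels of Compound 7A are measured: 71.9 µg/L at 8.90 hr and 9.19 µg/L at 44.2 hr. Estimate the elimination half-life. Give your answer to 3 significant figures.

11.9 hours

k = ln(C₁/C₂) / (t₂ − t₁) = ln(71.9/9.19) / (44.2 − 8.90)
  = 2.057 / 35.30 = 0.05828 hr⁻¹
t½ = ln 2 / k = ln 2 / 0.05828 ≈ 11.9 hours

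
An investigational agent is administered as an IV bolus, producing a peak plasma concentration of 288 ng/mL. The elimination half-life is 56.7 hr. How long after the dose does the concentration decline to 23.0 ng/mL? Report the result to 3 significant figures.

207 hours

k = ln 2 / 56.7 = 0.01222 hr⁻¹
C(t) = C₀ e^(−kt)  ⇒  t = ln(C₀/C) / k
t = ln(288/23.0) / 0.01222 = 2.527 / 0.01222 ≈ 207 hours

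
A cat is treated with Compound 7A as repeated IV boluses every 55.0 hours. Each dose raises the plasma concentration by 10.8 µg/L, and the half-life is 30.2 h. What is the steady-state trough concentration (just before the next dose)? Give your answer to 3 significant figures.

4.26 µg/L

k = ln 2 / 30.2 = 0.02295 h⁻¹
Fraction remaining after one interval: e^(−kτ) = e^(−0.02295 × 55.0) = 0.2830
R = 1 / (1 − 0.2830) = 1.395
Css,max = 10.8 × 1.395 = 15.06 µg/L
Css,min = Css,max × e^(−kτ) = 15.06 × 0.2830 ≈ 4.26 µg/L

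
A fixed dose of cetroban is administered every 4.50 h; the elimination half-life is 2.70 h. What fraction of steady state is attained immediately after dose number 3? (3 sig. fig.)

0.969

k = ln 2 / 2.70 = 0.2567 h⁻¹
f_n = 1 − e^(−nkτ) = 1 − e^(−3 × 0.2567 × 4.50) = 1 − e^(−3.466) = 1 − 0.03125 ≈ 0.969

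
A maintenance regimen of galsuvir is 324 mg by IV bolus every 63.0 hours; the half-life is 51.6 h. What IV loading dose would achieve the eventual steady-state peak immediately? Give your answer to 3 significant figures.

567 mg

k = ln 2 / 51.6 = 0.01343 h⁻¹
Accumulation ratio R = 1 / (1 − e^(−kτ)) = 1 / (1 − e^(−0.01343×63.0)) = 1 / (1 − 0.4290) = 1.751
Loading dose = maintenance dose × R = 324 × 1.751 ≈ 567 mg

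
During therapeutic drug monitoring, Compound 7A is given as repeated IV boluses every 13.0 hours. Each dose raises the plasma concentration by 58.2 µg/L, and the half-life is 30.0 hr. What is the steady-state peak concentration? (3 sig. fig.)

224 µg/L

k = ln 2 / 30.0 = 0.02310 hr⁻¹
Fraction remaining after one interval: e^(−kτ) = e^(−0.02310 × 13.0) = 0.7405
R = 1 / (1 − 0.7405) = 3.854
Css,max = 58.2 × 3.854 ≈ 224 µg/L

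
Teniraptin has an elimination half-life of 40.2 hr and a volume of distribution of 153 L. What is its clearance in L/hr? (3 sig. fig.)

k = ln 2 / t½ = ln 2 / 40.2 = 0.01724 hr⁻¹
CL = k · V = 0.01724 × 153 ≈ 2.64 L/hr

2.64 L/hr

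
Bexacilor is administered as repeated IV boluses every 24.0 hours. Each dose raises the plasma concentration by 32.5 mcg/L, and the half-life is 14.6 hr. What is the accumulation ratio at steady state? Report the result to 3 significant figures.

1.47

k = ln 2 / 14.6 = 0.04748 hr⁻¹
Fraction remaining after one interval: e^(−kτ) = e^(−0.04748 × 24.0) = 0.3200
R = 1 / (1 − 0.3200) = 1 / 0.6800 ≈ 1.47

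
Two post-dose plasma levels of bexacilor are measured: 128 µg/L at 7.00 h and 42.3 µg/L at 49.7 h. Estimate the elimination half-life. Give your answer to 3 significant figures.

k = ln(C₁/C₂) / (t₂ − t₁) = ln(128/42.3) / (49.7 − 7.00)
  = 1.107 / 42.70 = 0.02593 h⁻¹
t½ = ln 2 / k = ln 2 / 0.02593 ≈ 26.7 hours

26.7 hours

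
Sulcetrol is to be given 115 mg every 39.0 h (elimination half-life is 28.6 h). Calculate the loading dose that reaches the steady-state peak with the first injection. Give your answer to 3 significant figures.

188 mg

k = ln 2 / 28.6 = 0.02424 h⁻¹
Accumulation ratio R = 1 / (1 − e^(−kτ)) = 1 / (1 − e^(−0.02424×39.0)) = 1 / (1 − 0.3886) = 1.636
Loading dose = maintenance dose × R = 115 × 1.636 ≈ 188 mg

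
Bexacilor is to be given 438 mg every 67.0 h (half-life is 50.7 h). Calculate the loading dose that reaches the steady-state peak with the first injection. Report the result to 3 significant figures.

k = ln 2 / 50.7 = 0.01367 h⁻¹
Accumulation ratio R = 1 / (1 − e^(−kτ)) = 1 / (1 − e^(−0.01367×67.0)) = 1 / (1 − 0.4001) = 1.667
Loading dose = maintenance dose × R = 438 × 1.667 ≈ 730 mg

730 mg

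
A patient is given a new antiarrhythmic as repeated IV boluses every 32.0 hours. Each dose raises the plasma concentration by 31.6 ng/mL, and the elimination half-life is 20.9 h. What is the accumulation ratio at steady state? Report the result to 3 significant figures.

1.53

k = ln 2 / 20.9 = 0.03316 h⁻¹
Fraction remaining after one interval: e^(−kτ) = e^(−0.03316 × 32.0) = 0.3460
R = 1 / (1 − 0.3460) = 1 / 0.6540 ≈ 1.53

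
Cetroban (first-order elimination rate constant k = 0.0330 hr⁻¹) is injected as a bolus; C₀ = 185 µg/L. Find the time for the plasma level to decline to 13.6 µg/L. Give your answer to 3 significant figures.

C(t) = C₀ e^(−kt)  ⇒  t = ln(C₀/C) / k
t = ln(185/13.6) / 0.03300 = 2.610 / 0.03300 ≈ 79.1 hours

79.1 hours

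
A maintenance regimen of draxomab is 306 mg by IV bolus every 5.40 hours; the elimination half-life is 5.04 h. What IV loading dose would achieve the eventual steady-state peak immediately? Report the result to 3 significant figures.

k = ln 2 / 5.04 = 0.1375 h⁻¹
Accumulation ratio R = 1 / (1 − e^(−kτ)) = 1 / (1 − e^(−0.1375×5.40)) = 1 / (1 − 0.4758) = 1.908
Loading dose = maintenance dose × R = 306 × 1.908 ≈ 584 mg

584 mg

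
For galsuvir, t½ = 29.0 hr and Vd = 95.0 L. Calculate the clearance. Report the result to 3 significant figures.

2.27 L/hr

k = ln 2 / t½ = ln 2 / 29.0 = 0.02390 hr⁻¹
CL = k · V = 0.02390 × 95.0 ≈ 2.27 L/hr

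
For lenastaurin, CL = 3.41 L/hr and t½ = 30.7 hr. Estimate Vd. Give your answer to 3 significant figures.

151 L

k = ln 2 / t½ = ln 2 / 30.7 = 0.02258 hr⁻¹
V = CL / k = 3.41 / 0.02258 ≈ 151 L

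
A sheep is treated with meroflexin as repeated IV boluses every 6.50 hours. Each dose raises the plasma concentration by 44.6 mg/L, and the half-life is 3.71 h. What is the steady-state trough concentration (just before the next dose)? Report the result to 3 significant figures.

18.8 mg/L

k = ln 2 / 3.71 = 0.1868 h⁻¹
Fraction remaining after one interval: e^(−kτ) = e^(−0.1868 × 6.50) = 0.2969
R = 1 / (1 − 0.2969) = 1.422
Css,max = 44.6 × 1.422 = 63.43 mg/L
Css,min = Css,max × e^(−kτ) = 63.43 × 0.2969 ≈ 18.8 mg/L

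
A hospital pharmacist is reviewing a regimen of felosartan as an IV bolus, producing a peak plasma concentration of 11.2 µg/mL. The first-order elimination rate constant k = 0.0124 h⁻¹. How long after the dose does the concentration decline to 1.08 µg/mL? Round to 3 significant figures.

189 hours

C(t) = C₀ e^(−kt)  ⇒  t = ln(C₀/C) / k
t = ln(11.2/1.08) / 0.01240 = 2.339 / 0.01240 ≈ 189 hours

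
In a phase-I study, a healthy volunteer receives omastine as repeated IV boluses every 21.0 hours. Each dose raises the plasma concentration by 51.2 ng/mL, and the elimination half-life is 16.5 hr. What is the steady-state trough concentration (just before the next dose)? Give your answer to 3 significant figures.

36.2 ng/mL

k = ln 2 / 16.5 = 0.04201 hr⁻¹
Fraction remaining after one interval: e^(−kτ) = e^(−0.04201 × 21.0) = 0.4139
R = 1 / (1 − 0.4139) = 1.706
Css,max = 51.2 × 1.706 = 87.35 ng/mL
Css,min = Css,max × e^(−kτ) = 87.35 × 0.4139 ≈ 36.2 ng/mL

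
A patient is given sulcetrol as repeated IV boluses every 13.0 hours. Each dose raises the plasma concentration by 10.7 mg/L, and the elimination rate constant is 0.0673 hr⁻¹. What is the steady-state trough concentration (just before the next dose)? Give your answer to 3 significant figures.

Fraction remaining after one interval: e^(−kτ) = e^(−0.06730 × 13.0) = 0.4169
R = 1 / (1 − 0.4169) = 1.715
Css,max = 10.7 × 1.715 = 18.35 mg/L
Css,min = Css,max × e^(−kτ) = 18.35 × 0.4169 ≈ 7.65 mg/L

7.65 mg/L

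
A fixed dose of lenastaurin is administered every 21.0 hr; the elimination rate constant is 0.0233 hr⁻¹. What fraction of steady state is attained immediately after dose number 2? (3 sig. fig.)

0.624

f_n = 1 − e^(−nkτ) = 1 − e^(−2 × 0.02330 × 21.0) = 1 − e^(−0.9786) = 1 − 0.3758 ≈ 0.624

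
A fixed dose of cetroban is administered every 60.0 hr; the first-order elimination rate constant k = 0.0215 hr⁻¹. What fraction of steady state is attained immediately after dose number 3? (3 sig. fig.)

f_n = 1 − e^(−nkτ) = 1 − e^(−3 × 0.02150 × 60.0) = 1 − e^(−3.870) = 1 − 0.02086 ≈ 0.979

0.979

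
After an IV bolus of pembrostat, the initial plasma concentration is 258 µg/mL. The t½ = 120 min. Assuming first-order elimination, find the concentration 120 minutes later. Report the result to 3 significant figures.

129 µg/mL

k = ln 2 / 120 = 0.005776 min⁻¹
120 min is 1.000 half-lives, so C = 258 × (1/2)^1.000 = 258 × 0.5000 ≈ 129 µg/mL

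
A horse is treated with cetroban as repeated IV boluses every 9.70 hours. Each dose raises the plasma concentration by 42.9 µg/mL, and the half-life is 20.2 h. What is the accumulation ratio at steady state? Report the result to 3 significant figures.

3.53

k = ln 2 / 20.2 = 0.03431 h⁻¹
Fraction remaining after one interval: e^(−kτ) = e^(−0.03431 × 9.70) = 0.7169
R = 1 / (1 − 0.7169) = 1 / 0.2831 ≈ 3.53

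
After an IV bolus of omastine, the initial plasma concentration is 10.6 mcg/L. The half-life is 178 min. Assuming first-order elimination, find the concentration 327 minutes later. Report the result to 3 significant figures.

2.97 mcg/L

k = ln 2 / 178 = 0.003894 min⁻¹
C(t) = C₀ e^(−kt) = 10.6 × e^(−0.003894 × 327) = 10.6 × e^(−1.273) = 10.6 × 0.2799 ≈ 2.97 mcg/L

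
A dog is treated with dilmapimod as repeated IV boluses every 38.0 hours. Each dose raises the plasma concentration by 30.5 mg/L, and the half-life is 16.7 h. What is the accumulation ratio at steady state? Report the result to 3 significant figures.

k = ln 2 / 16.7 = 0.04151 h⁻¹
Fraction remaining after one interval: e^(−kτ) = e^(−0.04151 × 38.0) = 0.2065
R = 1 / (1 − 0.2065) = 1 / 0.7935 ≈ 1.26

1.26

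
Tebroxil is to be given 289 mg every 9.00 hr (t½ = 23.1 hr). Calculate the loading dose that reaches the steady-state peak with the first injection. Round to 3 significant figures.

k = ln 2 / 23.1 = 0.03001 hr⁻¹
Accumulation ratio R = 1 / (1 − e^(−kτ)) = 1 / (1 − e^(−0.03001×9.00)) = 1 / (1 − 0.7633) = 4.225
Loading dose = maintenance dose × R = 289 × 4.225 ≈ 1220 mg

1220 mg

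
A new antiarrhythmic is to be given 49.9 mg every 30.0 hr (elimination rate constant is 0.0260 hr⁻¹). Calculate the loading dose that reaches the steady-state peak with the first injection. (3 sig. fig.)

92.1 mg

Accumulation ratio R = 1 / (1 − e^(−kτ)) = 1 / (1 − e^(−0.02600×30.0)) = 1 / (1 − 0.4584) = 1.846
Loading dose = maintenance dose × R = 49.9 × 1.846 ≈ 92.1 mg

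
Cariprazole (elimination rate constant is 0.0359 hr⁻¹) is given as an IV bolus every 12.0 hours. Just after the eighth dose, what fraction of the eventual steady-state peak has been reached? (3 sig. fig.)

0.968

f_n = 1 − e^(−nkτ) = 1 − e^(−8 × 0.03590 × 12.0) = 1 − e^(−3.446) = 1 − 0.03186 ≈ 0.968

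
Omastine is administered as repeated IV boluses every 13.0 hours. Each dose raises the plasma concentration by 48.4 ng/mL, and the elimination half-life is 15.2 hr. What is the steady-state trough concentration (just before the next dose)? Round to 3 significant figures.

k = ln 2 / 15.2 = 0.04560 hr⁻¹
Fraction remaining after one interval: e^(−kτ) = e^(−0.04560 × 13.0) = 0.5528
R = 1 / (1 − 0.5528) = 2.236
Css,max = 48.4 × 2.236 = 108.2 ng/mL
Css,min = Css,max × e^(−kτ) = 108.2 × 0.5528 ≈ 59.8 ng/mL

59.8 ng/mL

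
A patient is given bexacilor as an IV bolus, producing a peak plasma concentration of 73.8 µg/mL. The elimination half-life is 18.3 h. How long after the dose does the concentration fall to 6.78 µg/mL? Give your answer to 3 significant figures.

63.0 hours

k = ln 2 / 18.3 = 0.03788 h⁻¹
C(t) = C₀ e^(−kt)  ⇒  t = ln(C₀/C) / k
t = ln(73.8/6.78) / 0.03788 = 2.387 / 0.03788 ≈ 63.0 hours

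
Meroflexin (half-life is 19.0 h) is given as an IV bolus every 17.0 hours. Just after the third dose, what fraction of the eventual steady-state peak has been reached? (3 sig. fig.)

k = ln 2 / 19.0 = 0.03648 h⁻¹
f_n = 1 − e^(−nkτ) = 1 − e^(−3 × 0.03648 × 17.0) = 1 − e^(−1.861) = 1 − 0.1556 ≈ 0.844

0.844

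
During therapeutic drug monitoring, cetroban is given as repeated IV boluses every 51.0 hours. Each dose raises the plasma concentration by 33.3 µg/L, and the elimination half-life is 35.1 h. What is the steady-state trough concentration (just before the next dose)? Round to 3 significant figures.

k = ln 2 / 35.1 = 0.01975 h⁻¹
Fraction remaining after one interval: e^(−kτ) = e^(−0.01975 × 51.0) = 0.3653
R = 1 / (1 − 0.3653) = 1.575
Css,max = 33.3 × 1.575 = 52.46 µg/L
Css,min = Css,max × e^(−kτ) = 52.46 × 0.3653 ≈ 19.2 µg/L

19.2 µg/L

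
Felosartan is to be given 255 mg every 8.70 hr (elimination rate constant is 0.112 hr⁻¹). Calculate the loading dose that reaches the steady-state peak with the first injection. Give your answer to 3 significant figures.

410 mg

Accumulation ratio R = 1 / (1 − e^(−kτ)) = 1 / (1 − e^(−0.1120×8.70)) = 1 / (1 − 0.3774) = 1.606
Loading dose = maintenance dose × R = 255 × 1.606 ≈ 410 mg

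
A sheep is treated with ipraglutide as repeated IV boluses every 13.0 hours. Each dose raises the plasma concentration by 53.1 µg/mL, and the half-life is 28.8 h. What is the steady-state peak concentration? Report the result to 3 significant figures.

k = ln 2 / 28.8 = 0.02407 h⁻¹
Fraction remaining after one interval: e^(−kτ) = e^(−0.02407 × 13.0) = 0.7313
R = 1 / (1 − 0.7313) = 3.722
Css,max = 53.1 × 3.722 ≈ 198 µg/mL

198 µg/mL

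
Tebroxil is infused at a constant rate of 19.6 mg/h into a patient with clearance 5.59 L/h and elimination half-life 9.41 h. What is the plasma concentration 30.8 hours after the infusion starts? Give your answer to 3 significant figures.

Css = rate / CL = 19.6 / 5.59 = 3.506 mg/L
k = ln 2 / 9.41 = 0.07366 h⁻¹
C(t) = Css (1 − e^(−kt)) = 3.506 × (1 − e^(−2.269)) = 3.506 × 0.8966 ≈ 3.14 mg/L

3.14 mg/L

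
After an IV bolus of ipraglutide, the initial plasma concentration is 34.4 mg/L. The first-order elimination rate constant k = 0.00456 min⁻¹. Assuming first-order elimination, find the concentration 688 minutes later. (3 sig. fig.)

1.49 mg/L

C(t) = C₀ e^(−kt) = 34.4 × e^(−0.004560 × 688) = 34.4 × e^(−3.137) = 34.4 × 0.04340 ≈ 1.49 mg/L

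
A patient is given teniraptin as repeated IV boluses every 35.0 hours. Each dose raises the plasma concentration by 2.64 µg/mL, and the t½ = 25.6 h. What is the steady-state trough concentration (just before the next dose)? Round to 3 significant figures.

k = ln 2 / 25.6 = 0.02708 h⁻¹
Fraction remaining after one interval: e^(−kτ) = e^(−0.02708 × 35.0) = 0.3876
R = 1 / (1 − 0.3876) = 1.633
Css,max = 2.64 × 1.633 = 4.311 µg/mL
Css,min = Css,max × e^(−kτ) = 4.311 × 0.3876 ≈ 1.67 µg/mL

1.67 µg/mL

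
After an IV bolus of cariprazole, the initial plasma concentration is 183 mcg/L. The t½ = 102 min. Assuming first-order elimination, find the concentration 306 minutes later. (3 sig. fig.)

k = ln 2 / 102 = 0.006796 min⁻¹
C(t) = C₀ e^(−kt) = 183 × e^(−0.006796 × 306) = 183 × e^(−2.079) = 183 × 0.1250 ≈ 22.9 mcg/L

22.9 mcg/L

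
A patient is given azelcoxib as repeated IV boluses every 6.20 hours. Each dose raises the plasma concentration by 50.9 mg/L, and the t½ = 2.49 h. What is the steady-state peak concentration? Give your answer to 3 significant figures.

k = ln 2 / 2.49 = 0.2784 h⁻¹
Fraction remaining after one interval: e^(−kτ) = e^(−0.2784 × 6.20) = 0.1780
R = 1 / (1 − 0.1780) = 1.217
Css,max = 50.9 × 1.217 ≈ 61.9 mg/L

61.9 mg/L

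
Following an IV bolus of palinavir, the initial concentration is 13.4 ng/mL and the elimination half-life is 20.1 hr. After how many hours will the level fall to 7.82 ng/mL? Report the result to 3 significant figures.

15.6 hours

k = ln 2 / 20.1 = 0.03448 hr⁻¹
C(t) = C₀ e^(−kt)  ⇒  t = ln(C₀/C) / k
t = ln(13.4/7.82) / 0.03448 = 0.5386 / 0.03448 ≈ 15.6 hours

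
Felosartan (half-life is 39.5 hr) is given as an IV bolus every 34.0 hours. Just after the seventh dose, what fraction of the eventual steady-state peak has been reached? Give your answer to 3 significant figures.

k = ln 2 / 39.5 = 0.01755 hr⁻¹
f_n = 1 − e^(−nkτ) = 1 − e^(−7 × 0.01755 × 34.0) = 1 − e^(−4.176) = 1 − 0.01535 ≈ 0.985

0.985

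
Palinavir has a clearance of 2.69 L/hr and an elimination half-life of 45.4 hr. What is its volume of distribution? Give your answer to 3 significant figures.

176 L

k = ln 2 / t½ = ln 2 / 45.4 = 0.01527 hr⁻¹
V = CL / k = 2.69 / 0.01527 ≈ 176 L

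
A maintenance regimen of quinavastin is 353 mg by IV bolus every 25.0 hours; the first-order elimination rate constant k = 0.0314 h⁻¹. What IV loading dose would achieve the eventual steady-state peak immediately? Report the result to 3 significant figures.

Accumulation ratio R = 1 / (1 − e^(−kτ)) = 1 / (1 − e^(−0.03140×25.0)) = 1 / (1 − 0.4561) = 1.839
Loading dose = maintenance dose × R = 353 × 1.839 ≈ 649 mg

649 mg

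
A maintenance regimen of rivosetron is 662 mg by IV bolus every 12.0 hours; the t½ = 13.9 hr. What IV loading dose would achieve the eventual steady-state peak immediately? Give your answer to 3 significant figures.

k = ln 2 / 13.9 = 0.04987 hr⁻¹
Accumulation ratio R = 1 / (1 − e^(−kτ)) = 1 / (1 − e^(−0.04987×12.0)) = 1 / (1 − 0.5497) = 2.221
Loading dose = maintenance dose × R = 662 × 2.221 ≈ 1470 mg

1470 mg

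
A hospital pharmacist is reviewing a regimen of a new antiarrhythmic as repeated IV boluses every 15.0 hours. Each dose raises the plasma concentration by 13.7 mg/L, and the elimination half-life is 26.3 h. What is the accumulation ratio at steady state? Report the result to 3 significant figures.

k = ln 2 / 26.3 = 0.02636 h⁻¹
Fraction remaining after one interval: e^(−kτ) = e^(−0.02636 × 15.0) = 0.6735
R = 1 / (1 − 0.6735) = 1 / 0.3265 ≈ 3.06

3.06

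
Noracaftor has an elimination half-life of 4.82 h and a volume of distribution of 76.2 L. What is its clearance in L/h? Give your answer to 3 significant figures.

k = ln 2 / t½ = ln 2 / 4.82 = 0.1438 h⁻¹
CL = k · V = 0.1438 × 76.2 ≈ 11.0 L/h

11.0 L/h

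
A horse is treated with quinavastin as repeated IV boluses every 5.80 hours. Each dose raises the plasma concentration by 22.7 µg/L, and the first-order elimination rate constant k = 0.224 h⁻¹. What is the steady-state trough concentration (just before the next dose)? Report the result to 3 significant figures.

8.51 µg/L

Fraction remaining after one interval: e^(−kτ) = e^(−0.2240 × 5.80) = 0.2727
R = 1 / (1 − 0.2727) = 1.375
Css,max = 22.7 × 1.375 = 31.21 µg/L
Css,min = Css,max × e^(−kτ) = 31.21 × 0.2727 ≈ 8.51 µg/L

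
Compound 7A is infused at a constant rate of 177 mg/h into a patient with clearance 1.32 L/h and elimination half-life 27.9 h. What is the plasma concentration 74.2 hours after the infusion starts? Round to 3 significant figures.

113 µg/mL

Css = rate / CL = 177 / 1.32 = 134.1 µg/mL
k = ln 2 / 27.9 = 0.02484 h⁻¹
C(t) = Css (1 − e^(−kt)) = 134.1 × (1 − e^(−1.843)) = 134.1 × 0.8417 ≈ 113 µg/mL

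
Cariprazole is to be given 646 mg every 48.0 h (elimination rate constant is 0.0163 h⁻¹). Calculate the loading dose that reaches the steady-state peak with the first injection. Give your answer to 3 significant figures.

1190 mg

Accumulation ratio R = 1 / (1 − e^(−kτ)) = 1 / (1 − e^(−0.01630×48.0)) = 1 / (1 − 0.4573) = 1.843
Loading dose = maintenance dose × R = 646 × 1.843 ≈ 1190 mg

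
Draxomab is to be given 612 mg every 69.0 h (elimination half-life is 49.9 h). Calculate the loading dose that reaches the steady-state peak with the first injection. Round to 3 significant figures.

993 mg

k = ln 2 / 49.9 = 0.01389 h⁻¹
Accumulation ratio R = 1 / (1 − e^(−kτ)) = 1 / (1 − e^(−0.01389×69.0)) = 1 / (1 − 0.3835) = 1.622
Loading dose = maintenance dose × R = 612 × 1.622 ≈ 993 mg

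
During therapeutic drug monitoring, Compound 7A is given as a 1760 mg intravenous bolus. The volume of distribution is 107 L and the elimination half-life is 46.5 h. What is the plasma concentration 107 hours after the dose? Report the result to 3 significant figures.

3.34 µg/mL

C₀ = dose / V = 1760 / 107 = 16.45 µg/mL
k = ln 2 / 46.5 = 0.01491 h⁻¹
C(t) = C₀ e^(−kt) = 16.45 × e^(−0.01491 × 107) = 16.45 × e^(−1.595) = 16.45 × 0.2029 ≈ 3.34 µg/mL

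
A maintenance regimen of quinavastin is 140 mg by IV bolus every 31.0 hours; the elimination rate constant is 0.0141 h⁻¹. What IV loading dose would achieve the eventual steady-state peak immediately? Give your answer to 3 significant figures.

Accumulation ratio R = 1 / (1 − e^(−kτ)) = 1 / (1 − e^(−0.01410×31.0)) = 1 / (1 − 0.6459) = 2.824
Loading dose = maintenance dose × R = 140 × 2.824 ≈ 395 mg

395 mg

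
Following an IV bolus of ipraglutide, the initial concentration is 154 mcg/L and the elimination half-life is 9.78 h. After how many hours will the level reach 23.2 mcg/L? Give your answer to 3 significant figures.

26.7 hours

k = ln 2 / 9.78 = 0.07087 h⁻¹
C(t) = C₀ e^(−kt)  ⇒  t = ln(C₀/C) / k
t = ln(154/23.2) / 0.07087 = 1.893 / 0.07087 ≈ 26.7 hours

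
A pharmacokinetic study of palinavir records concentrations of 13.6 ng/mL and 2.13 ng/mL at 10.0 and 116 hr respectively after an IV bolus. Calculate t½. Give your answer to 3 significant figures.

k = ln(C₁/C₂) / (t₂ − t₁) = ln(13.6/2.13) / (116 − 10.0)
  = 1.854 / 106.0 = 0.01749 hr⁻¹
t½ = ln 2 / k = ln 2 / 0.01749 ≈ 39.6 hours

39.6 hours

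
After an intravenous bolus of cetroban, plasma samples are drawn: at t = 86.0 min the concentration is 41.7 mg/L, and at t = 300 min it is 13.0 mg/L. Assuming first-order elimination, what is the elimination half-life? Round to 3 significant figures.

k = ln(C₁/C₂) / (t₂ − t₁) = ln(41.7/13.0) / (300 − 86.0)
  = 1.166 / 214.0 = 0.005447 min⁻¹
t½ = ln 2 / k = ln 2 / 0.005447 ≈ 127 minutes

127 minutes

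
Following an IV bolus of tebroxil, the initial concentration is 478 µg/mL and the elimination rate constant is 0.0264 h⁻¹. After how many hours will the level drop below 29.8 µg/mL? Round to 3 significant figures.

105 hours

C(t) = C₀ e^(−kt)  ⇒  t = ln(C₀/C) / k
t = ln(478/29.8) / 0.02640 = 2.775 / 0.02640 ≈ 105 hours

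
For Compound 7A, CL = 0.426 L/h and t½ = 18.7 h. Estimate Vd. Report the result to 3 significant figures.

k = ln 2 / t½ = ln 2 / 18.7 = 0.03707 h⁻¹
V = CL / k = 0.426 / 0.03707 ≈ 11.5 L

11.5 L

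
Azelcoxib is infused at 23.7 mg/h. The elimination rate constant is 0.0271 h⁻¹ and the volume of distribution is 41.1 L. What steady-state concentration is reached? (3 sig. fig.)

CL = k · V = 0.0271 × 41.1 = 1.114 L/h
Css = rate / CL = 23.7 / 1.114 ≈ 21.3 µg/mL

21.3 µg/mL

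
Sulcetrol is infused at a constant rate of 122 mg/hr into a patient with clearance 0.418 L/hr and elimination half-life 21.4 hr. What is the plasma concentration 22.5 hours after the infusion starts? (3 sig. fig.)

Css = rate / CL = 122 / 0.418 = 291.9 mg/L
k = ln 2 / 21.4 = 0.03239 hr⁻¹
C(t) = Css (1 − e^(−kt)) = 291.9 × (1 − e^(−0.7288)) = 291.9 × 0.5175 ≈ 151 mg/L

151 mg/L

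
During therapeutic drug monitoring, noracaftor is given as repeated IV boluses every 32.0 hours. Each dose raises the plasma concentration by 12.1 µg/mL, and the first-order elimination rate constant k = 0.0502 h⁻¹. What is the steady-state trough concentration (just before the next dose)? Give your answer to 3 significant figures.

Fraction remaining after one interval: e^(−kτ) = e^(−0.05020 × 32.0) = 0.2006
R = 1 / (1 − 0.2006) = 1.251
Css,max = 12.1 × 1.251 = 15.14 µg/mL
Css,min = Css,max × e^(−kτ) = 15.14 × 0.2006 ≈ 3.04 µg/mL

3.04 µg/mL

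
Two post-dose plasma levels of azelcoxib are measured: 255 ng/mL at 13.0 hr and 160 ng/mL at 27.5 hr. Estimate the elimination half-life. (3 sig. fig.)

k = ln(C₁/C₂) / (t₂ − t₁) = ln(255/160) / (27.5 − 13.0)
  = 0.4661 / 14.50 = 0.03214 hr⁻¹
t½ = ln 2 / k = ln 2 / 0.03214 ≈ 21.6 hours

21.6 hours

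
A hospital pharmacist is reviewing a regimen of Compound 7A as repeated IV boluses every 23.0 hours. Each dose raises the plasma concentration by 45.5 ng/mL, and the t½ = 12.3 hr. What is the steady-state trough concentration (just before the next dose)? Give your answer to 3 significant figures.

k = ln 2 / 12.3 = 0.05635 hr⁻¹
Fraction remaining after one interval: e^(−kτ) = e^(−0.05635 × 23.0) = 0.2736
R = 1 / (1 − 0.2736) = 1.377
Css,max = 45.5 × 1.377 = 62.64 ng/mL
Css,min = Css,max × e^(−kτ) = 62.64 × 0.2736 ≈ 17.1 ng/mL

17.1 ng/mL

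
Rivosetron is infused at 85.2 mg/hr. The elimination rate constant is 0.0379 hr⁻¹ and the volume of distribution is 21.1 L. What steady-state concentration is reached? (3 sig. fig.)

107 µg/mL

CL = k · V = 0.0379 × 21.1 = 0.7997 L/hr
Css = rate / CL = 85.2 / 0.7997 ≈ 107 µg/mL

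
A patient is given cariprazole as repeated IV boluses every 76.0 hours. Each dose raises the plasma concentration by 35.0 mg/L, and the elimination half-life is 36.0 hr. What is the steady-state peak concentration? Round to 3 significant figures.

45.5 mg/L

k = ln 2 / 36.0 = 0.01925 hr⁻¹
Fraction remaining after one interval: e^(−kτ) = e^(−0.01925 × 76.0) = 0.2315
R = 1 / (1 − 0.2315) = 1.301
Css,max = 35.0 × 1.301 ≈ 45.5 mg/L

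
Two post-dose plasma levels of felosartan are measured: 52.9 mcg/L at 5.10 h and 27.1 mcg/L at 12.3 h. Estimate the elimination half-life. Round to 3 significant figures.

7.46 hours

k = ln(C₁/C₂) / (t₂ − t₁) = ln(52.9/27.1) / (12.3 − 5.10)
  = 0.6689 / 7.200 = 0.09290 h⁻¹
t½ = ln 2 / k = ln 2 / 0.09290 ≈ 7.46 hours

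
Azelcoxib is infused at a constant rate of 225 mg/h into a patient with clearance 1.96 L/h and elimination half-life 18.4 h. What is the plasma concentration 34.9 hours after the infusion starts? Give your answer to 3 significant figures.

84.0 mg/L

Css = rate / CL = 225 / 1.96 = 114.8 mg/L
k = ln 2 / 18.4 = 0.03767 h⁻¹
C(t) = Css (1 − e^(−kt)) = 114.8 × (1 − e^(−1.315)) = 114.8 × 0.7315 ≈ 84.0 mg/L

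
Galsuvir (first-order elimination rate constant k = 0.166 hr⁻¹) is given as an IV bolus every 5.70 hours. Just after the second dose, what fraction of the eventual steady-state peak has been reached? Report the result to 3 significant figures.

0.849

f_n = 1 − e^(−nkτ) = 1 − e^(−2 × 0.1660 × 5.70) = 1 − e^(−1.892) = 1 − 0.1507 ≈ 0.849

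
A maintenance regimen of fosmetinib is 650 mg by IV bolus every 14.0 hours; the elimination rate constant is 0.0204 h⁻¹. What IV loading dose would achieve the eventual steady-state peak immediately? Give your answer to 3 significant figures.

Accumulation ratio R = 1 / (1 − e^(−kτ)) = 1 / (1 − e^(−0.02040×14.0)) = 1 / (1 − 0.7516) = 4.025
Loading dose = maintenance dose × R = 650 × 4.025 ≈ 2620 mg

2620 mg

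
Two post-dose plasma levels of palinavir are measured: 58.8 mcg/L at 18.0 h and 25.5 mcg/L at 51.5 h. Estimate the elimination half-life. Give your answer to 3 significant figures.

27.8 hours

k = ln(C₁/C₂) / (t₂ − t₁) = ln(58.8/25.5) / (51.5 − 18.0)
  = 0.8355 / 33.50 = 0.02494 h⁻¹
t½ = ln 2 / k = ln 2 / 0.02494 ≈ 27.8 hours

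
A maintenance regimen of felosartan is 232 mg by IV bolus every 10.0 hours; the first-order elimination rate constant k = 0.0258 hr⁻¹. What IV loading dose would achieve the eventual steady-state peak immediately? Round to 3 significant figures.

1020 mg

Accumulation ratio R = 1 / (1 − e^(−kτ)) = 1 / (1 − e^(−0.02580×10.0)) = 1 / (1 − 0.7726) = 4.397
Loading dose = maintenance dose × R = 232 × 4.397 ≈ 1020 mg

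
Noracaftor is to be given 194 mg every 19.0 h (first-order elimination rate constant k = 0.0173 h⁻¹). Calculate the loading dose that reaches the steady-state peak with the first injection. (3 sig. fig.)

Accumulation ratio R = 1 / (1 − e^(−kτ)) = 1 / (1 − e^(−0.01730×19.0)) = 1 / (1 − 0.7199) = 3.570
Loading dose = maintenance dose × R = 194 × 3.570 ≈ 693 mg

693 mg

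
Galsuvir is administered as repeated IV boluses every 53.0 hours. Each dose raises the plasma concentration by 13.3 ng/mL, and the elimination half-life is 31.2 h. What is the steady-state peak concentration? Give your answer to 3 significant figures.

19.2 ng/mL

k = ln 2 / 31.2 = 0.02222 h⁻¹
Fraction remaining after one interval: e^(−kτ) = e^(−0.02222 × 53.0) = 0.3081
R = 1 / (1 − 0.3081) = 1.445
Css,max = 13.3 × 1.445 ≈ 19.2 ng/mL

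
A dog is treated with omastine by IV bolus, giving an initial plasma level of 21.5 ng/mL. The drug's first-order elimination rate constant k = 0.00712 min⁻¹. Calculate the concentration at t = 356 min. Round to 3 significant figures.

1.70 ng/mL

C(t) = C₀ e^(−kt) = 21.5 × e^(−0.007120 × 356) = 21.5 × e^(−2.535) = 21.5 × 0.07928 ≈ 1.70 ng/mL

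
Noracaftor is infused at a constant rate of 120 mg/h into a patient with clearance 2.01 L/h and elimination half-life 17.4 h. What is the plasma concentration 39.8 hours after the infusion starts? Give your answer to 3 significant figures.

47.5 mg/L

Css = rate / CL = 120 / 2.01 = 59.70 mg/L
k = ln 2 / 17.4 = 0.03984 h⁻¹
C(t) = Css (1 − e^(−kt)) = 59.70 × (1 − e^(−1.585)) = 59.70 × 0.7951 ≈ 47.5 mg/L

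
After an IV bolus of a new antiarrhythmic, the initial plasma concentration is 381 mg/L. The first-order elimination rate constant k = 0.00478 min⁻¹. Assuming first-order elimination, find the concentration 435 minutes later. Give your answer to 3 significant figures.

C(t) = C₀ e^(−kt) = 381 × e^(−0.004780 × 435) = 381 × e^(−2.079) = 381 × 0.1250 ≈ 47.6 mg/L

47.6 mg/L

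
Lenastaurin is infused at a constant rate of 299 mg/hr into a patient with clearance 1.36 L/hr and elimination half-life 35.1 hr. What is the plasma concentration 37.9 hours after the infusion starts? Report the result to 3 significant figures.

Css = rate / CL = 299 / 1.36 = 219.9 µg/mL
k = ln 2 / 35.1 = 0.01975 hr⁻¹
C(t) = Css (1 − e^(−kt)) = 219.9 × (1 − e^(−0.7484)) = 219.9 × 0.5269 ≈ 116 µg/mL

116 µg/mL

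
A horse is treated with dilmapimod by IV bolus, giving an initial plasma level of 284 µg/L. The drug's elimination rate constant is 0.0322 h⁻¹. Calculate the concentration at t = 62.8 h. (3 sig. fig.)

C(t) = C₀ e^(−kt) = 284 × e^(−0.03220 × 62.8) = 284 × e^(−2.022) = 284 × 0.1324 ≈ 37.6 µg/L

37.6 µg/L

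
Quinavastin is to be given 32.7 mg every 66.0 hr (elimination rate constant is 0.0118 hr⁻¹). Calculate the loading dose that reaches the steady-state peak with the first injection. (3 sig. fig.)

60.4 mg

Accumulation ratio R = 1 / (1 − e^(−kτ)) = 1 / (1 − e^(−0.01180×66.0)) = 1 / (1 − 0.4590) = 1.848
Loading dose = maintenance dose × R = 32.7 × 1.848 ≈ 60.4 mg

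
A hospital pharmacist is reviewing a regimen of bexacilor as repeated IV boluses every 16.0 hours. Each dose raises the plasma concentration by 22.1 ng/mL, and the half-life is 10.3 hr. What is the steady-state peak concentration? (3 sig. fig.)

k = ln 2 / 10.3 = 0.06730 hr⁻¹
Fraction remaining after one interval: e^(−kτ) = e^(−0.06730 × 16.0) = 0.3407
R = 1 / (1 − 0.3407) = 1.517
Css,max = 22.1 × 1.517 ≈ 33.5 ng/mL

33.5 ng/mL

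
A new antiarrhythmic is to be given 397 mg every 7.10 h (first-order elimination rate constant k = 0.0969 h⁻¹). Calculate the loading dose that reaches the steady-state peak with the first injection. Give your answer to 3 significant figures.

Accumulation ratio R = 1 / (1 − e^(−kτ)) = 1 / (1 − e^(−0.09690×7.10)) = 1 / (1 − 0.5026) = 2.010
Loading dose = maintenance dose × R = 397 × 2.010 ≈ 798 mg

798 mg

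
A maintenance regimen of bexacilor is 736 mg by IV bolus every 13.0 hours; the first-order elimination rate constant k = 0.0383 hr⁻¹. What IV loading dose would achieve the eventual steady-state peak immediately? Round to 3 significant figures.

Accumulation ratio R = 1 / (1 − e^(−kτ)) = 1 / (1 − e^(−0.03830×13.0)) = 1 / (1 − 0.6078) = 2.550
Loading dose = maintenance dose × R = 736 × 2.550 ≈ 1880 mg

1880 mg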